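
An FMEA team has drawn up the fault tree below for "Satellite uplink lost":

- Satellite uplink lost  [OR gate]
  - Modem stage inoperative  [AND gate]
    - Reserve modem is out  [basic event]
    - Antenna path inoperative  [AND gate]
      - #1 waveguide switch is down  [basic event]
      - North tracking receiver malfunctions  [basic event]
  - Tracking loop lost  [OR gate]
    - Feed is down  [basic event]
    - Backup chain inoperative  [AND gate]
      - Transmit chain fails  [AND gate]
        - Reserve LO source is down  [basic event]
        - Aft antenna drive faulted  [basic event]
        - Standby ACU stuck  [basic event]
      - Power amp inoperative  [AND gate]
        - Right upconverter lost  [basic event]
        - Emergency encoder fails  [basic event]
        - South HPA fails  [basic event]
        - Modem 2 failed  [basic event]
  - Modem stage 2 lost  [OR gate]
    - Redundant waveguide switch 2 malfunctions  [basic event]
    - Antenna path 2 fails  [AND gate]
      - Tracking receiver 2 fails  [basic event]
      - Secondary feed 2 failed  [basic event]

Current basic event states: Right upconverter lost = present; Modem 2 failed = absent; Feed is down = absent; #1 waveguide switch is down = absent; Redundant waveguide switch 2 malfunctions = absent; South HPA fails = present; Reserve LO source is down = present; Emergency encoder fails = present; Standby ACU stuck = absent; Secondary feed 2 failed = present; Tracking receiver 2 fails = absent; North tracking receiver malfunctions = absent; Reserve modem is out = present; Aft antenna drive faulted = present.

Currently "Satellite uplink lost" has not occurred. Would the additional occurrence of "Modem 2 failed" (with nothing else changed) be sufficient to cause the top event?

Counterfactual: set "Modem 2 failed" to occurred.
Antenna path inoperative [AND]: #1 waveguide switch is down=not, North tracking receiver malfunctions=not → not all inputs occur → does not occur.
Modem stage inoperative [AND]: Reserve modem is out=occurs, Antenna path inoperative=not → not all inputs occur → does not occur.
Transmit chain fails [AND]: Reserve LO source is down=occurs, Aft antenna drive faulted=occurs, Standby ACU stuck=not → not all inputs occur → does not occur.
Power amp inoperative [AND]: Right upconverter lost=occurs, Emergency encoder fails=occurs, South HPA fails=occurs, Modem 2 failed=occurs → all inputs occur → occurs.
Backup chain inoperative [AND]: Transmit chain fails=not, Power amp inoperative=occurs → not all inputs occur → does not occur.
Tracking loop lost [OR]: Feed is down=not, Backup chain inoperative=not → no input occurs → does not occur.
Antenna path 2 fails [AND]: Tracking receiver 2 fails=not, Secondary feed 2 failed=occurs → not all inputs occur → does not occur.
Modem stage 2 lost [OR]: Redundant waveguide switch 2 malfunctions=not, Antenna path 2 fails=not → no input occurs → does not occur.
Satellite uplink lost [OR]: Modem stage inoperative=not, Tracking loop lost=not, Modem stage 2 lost=not → no input occurs → does not occur.

No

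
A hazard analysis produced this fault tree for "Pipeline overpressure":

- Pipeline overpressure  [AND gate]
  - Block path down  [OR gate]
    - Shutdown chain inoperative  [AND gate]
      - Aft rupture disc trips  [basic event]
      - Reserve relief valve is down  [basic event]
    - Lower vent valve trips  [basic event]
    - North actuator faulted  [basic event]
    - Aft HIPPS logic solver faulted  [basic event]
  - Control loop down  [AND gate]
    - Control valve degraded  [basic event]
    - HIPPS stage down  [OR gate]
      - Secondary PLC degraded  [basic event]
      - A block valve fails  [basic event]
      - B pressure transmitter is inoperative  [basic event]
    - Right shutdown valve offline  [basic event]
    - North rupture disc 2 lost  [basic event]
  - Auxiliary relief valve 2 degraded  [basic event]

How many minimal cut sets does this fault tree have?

Shutdown chain inoperative [AND]: one cut set from each child combined → 1 × 1 = 1 cut set(s).
Block path down [OR]: union of children's cut sets → 4 cut set(s).
HIPPS stage down [OR]: union of children's cut sets → 3 cut set(s).
Control loop down [AND]: one cut set from each child combined → 1 × 3 × 1 × 1 = 3 cut set(s).
Pipeline overpressure [AND]: one cut set from each child combined → 4 × 3 × 1 = 12 cut set(s).

12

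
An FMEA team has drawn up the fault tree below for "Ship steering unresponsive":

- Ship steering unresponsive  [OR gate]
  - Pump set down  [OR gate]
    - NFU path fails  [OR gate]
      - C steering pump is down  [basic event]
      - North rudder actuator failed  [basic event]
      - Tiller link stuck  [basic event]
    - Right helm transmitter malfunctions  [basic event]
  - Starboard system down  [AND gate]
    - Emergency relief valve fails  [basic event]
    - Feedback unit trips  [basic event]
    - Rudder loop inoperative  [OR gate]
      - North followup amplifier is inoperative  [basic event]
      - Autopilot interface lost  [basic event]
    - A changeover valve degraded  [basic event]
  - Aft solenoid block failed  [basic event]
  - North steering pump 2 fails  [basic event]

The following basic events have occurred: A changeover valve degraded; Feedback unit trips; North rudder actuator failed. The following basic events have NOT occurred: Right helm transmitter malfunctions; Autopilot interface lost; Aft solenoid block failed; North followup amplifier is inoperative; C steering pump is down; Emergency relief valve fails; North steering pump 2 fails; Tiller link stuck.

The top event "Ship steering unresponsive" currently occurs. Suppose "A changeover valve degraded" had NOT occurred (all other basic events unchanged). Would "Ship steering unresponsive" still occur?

Yes

Counterfactual: set "A changeover valve degraded" to not occurred.
NFU path fails [OR]: C steering pump is down=not, North rudder actuator failed=occurs, Tiller link stuck=not → at least one input occurs → occurs.
Pump set down [OR]: NFU path fails=occurs, Right helm transmitter malfunctions=not → at least one input occurs → occurs.
Rudder loop inoperative [OR]: North followup amplifier is inoperative=not, Autopilot interface lost=not → no input occurs → does not occur.
Starboard system down [AND]: Emergency relief valve fails=not, Feedback unit trips=occurs, Rudder loop inoperative=not, A changeover valve degraded=not → not all inputs occur → does not occur.
Ship steering unresponsive [OR]: Pump set down=occurs, Starboard system down=not, Aft solenoid block failed=not, North steering pump 2 fails=not → at least one input occurs → occurs.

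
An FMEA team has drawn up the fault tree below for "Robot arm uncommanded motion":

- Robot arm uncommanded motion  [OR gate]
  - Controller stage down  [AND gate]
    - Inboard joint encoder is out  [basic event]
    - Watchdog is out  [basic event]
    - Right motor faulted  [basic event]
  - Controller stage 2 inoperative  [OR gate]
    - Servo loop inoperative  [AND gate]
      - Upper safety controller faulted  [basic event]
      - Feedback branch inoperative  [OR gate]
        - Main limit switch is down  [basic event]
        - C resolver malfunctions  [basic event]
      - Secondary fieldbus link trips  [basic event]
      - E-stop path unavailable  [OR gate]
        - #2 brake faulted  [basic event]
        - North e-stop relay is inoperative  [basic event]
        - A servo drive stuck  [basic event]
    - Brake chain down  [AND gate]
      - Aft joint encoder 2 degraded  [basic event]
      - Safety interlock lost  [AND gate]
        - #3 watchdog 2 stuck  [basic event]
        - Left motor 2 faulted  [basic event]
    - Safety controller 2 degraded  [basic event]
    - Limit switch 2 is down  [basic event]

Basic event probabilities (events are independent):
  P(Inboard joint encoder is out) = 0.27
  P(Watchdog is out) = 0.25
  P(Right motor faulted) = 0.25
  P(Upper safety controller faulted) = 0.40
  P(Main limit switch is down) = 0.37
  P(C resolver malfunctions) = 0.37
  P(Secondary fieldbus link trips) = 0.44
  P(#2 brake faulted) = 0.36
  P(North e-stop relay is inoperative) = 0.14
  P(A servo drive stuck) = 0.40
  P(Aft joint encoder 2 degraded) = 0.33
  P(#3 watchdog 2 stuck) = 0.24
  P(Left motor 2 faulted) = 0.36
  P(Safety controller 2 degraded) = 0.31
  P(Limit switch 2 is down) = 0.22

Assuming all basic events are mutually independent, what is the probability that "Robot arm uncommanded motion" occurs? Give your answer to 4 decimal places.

0.5225

P(Controller stage down) [AND] = 0.27 × 0.25 × 0.25 = 0.016875
P(Feedback branch inoperative) [OR] = 1 − (1−0.37) × (1−0.37) = 0.603100
P(E-stop path unavailable) [OR] = 1 − (1−0.36) × (1−0.14) × (1−0.40) = 0.669760
P(Servo loop inoperative) [AND] = 0.40 × 0.603100 × 0.44 × 0.669760 = 0.071092
P(Safety interlock lost) [AND] = 0.24 × 0.36 = 0.086400
P(Brake chain down) [AND] = 0.33 × 0.086400 = 0.028512
P(Controller stage 2 inoperative) [OR] = 1 − (1−0.071092) × (1−0.028512) × (1−0.31) × (1−0.22) = 0.514316
P(Robot arm uncommanded motion) [OR] = 1 − (1−0.016875) × (1−0.514316) = 0.522512
Rounded to 4 decimal places: P(Robot arm uncommanded motion) ≈ 0.5225.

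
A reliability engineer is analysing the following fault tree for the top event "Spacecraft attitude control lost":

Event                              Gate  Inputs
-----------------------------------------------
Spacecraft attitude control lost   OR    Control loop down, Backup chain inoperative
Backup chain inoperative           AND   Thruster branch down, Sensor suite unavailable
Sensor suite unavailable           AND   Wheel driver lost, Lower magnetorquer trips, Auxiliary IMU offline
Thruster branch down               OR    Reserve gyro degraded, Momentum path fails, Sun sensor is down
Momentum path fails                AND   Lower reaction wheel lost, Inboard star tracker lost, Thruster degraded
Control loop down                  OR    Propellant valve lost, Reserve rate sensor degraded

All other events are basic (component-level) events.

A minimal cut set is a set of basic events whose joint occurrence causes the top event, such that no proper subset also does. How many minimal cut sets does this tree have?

5

Control loop down [OR]: union of children's cut sets → 2 cut set(s).
Momentum path fails [AND]: one cut set from each child combined → 1 × 1 × 1 = 1 cut set(s).
Thruster branch down [OR]: union of children's cut sets → 3 cut set(s).
Sensor suite unavailable [AND]: one cut set from each child combined → 1 × 1 × 1 = 1 cut set(s).
Backup chain inoperative [AND]: one cut set from each child combined → 3 × 1 = 3 cut set(s).
Spacecraft attitude control lost [OR]: union of children's cut sets → 5 cut set(s).
Minimal cut sets: {Propellant valve lost}; {Reserve rate sensor degraded}; {Auxiliary IMU offline, Lower magnetorquer trips, Reserve gyro degraded, Wheel driver lost}; {Auxiliary IMU offline, Inboard star tracker lost, Lower magnetorquer trips, Lower reaction wheel lost, Thruster degraded, Wheel driver lost}; {Auxiliary IMU offline, Lower magnetorquer trips, Sun sensor is down, Wheel driver lost}.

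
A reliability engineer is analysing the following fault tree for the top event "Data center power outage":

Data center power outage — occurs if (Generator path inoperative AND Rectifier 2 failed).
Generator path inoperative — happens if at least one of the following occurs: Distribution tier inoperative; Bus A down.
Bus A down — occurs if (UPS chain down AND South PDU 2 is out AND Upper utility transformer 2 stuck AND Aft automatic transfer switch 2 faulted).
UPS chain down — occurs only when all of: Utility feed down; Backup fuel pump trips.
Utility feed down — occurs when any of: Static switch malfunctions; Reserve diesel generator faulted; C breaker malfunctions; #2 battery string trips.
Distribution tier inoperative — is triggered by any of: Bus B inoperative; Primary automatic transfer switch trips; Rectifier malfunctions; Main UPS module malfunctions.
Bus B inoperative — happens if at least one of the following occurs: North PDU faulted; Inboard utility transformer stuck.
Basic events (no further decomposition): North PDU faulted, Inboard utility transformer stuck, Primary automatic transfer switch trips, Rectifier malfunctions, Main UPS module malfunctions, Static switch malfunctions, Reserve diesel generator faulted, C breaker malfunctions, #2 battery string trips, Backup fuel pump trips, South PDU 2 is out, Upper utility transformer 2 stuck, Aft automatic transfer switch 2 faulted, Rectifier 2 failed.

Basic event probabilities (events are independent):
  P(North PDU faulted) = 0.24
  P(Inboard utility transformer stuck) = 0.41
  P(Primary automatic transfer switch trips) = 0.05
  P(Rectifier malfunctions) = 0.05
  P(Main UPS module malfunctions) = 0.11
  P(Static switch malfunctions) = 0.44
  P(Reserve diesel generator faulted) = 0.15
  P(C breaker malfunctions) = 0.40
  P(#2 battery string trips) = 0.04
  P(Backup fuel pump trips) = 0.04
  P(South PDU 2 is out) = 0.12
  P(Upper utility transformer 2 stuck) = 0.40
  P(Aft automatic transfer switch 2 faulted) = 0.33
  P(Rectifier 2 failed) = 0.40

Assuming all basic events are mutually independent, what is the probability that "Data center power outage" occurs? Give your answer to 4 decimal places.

0.2560

P(Bus B inoperative) [OR] = 1 − (1−0.24) × (1−0.41) = 0.551600
P(Distribution tier inoperative) [OR] = 1 − (1−0.551600) × (1−0.05) × (1−0.05) × (1−0.11) = 0.639834
P(Utility feed down) [OR] = 1 − (1−0.44) × (1−0.15) × (1−0.40) × (1−0.04) = 0.725824
P(UPS chain down) [AND] = 0.725824 × 0.04 = 0.029033
P(Bus A down) [AND] = 0.029033 × 0.12 × 0.40 × 0.33 = 0.000460
P(Generator path inoperative) [OR] = 1 − (1−0.639834) × (1−0.000460) = 0.640000
P(Data center power outage) [AND] = 0.640000 × 0.40 = 0.256000
Rounded to 4 decimal places: P(Data center power outage) ≈ 0.2560.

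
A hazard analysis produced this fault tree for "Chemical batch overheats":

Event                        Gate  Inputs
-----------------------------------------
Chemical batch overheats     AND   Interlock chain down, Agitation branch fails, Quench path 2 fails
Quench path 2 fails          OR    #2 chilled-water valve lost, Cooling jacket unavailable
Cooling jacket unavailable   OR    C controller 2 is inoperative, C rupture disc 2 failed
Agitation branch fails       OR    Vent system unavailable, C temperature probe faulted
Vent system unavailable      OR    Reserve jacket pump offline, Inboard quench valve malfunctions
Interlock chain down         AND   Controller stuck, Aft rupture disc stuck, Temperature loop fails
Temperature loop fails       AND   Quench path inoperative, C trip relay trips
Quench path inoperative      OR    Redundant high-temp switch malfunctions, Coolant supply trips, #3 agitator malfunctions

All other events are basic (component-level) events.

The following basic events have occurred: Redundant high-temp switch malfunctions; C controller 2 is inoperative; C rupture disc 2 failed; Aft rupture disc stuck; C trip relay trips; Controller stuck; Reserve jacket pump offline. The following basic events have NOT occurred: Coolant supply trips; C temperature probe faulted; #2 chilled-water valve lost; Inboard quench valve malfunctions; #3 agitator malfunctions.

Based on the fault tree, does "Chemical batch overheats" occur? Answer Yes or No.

Yes

Quench path inoperative [OR]: Redundant high-temp switch malfunctions=occurs, Coolant supply trips=not, #3 agitator malfunctions=not → at least one input occurs → occurs.
Temperature loop fails [AND]: Quench path inoperative=occurs, C trip relay trips=occurs → all inputs occur → occurs.
Interlock chain down [AND]: Controller stuck=occurs, Aft rupture disc stuck=occurs, Temperature loop fails=occurs → all inputs occur → occurs.
Vent system unavailable [OR]: Reserve jacket pump offline=occurs, Inboard quench valve malfunctions=not → at least one input occurs → occurs.
Agitation branch fails [OR]: Vent system unavailable=occurs, C temperature probe faulted=not → at least one input occurs → occurs.
Cooling jacket unavailable [OR]: C controller 2 is inoperative=occurs, C rupture disc 2 failed=occurs → at least one input occurs → occurs.
Quench path 2 fails [OR]: #2 chilled-water valve lost=not, Cooling jacket unavailable=occurs → at least one input occurs → occurs.
Chemical batch overheats [AND]: Interlock chain down=occurs, Agitation branch fails=occurs, Quench path 2 fails=occurs → all inputs occur → occurs.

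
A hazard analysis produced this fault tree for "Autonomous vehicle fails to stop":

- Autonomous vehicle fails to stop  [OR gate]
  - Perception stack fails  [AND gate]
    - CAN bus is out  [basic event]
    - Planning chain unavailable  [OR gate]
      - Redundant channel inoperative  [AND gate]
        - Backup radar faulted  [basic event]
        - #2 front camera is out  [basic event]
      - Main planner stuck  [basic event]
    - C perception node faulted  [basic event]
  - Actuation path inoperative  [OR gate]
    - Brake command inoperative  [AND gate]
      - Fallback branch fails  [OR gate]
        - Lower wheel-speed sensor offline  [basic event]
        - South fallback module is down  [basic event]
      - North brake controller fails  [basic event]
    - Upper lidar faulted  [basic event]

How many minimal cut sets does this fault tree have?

5

Redundant channel inoperative [AND]: one cut set from each child combined → 1 × 1 = 1 cut set(s).
Planning chain unavailable [OR]: union of children's cut sets → 2 cut set(s).
Perception stack fails [AND]: one cut set from each child combined → 1 × 2 × 1 = 2 cut set(s).
Fallback branch fails [OR]: union of children's cut sets → 2 cut set(s).
Brake command inoperative [AND]: one cut set from each child combined → 2 × 1 = 2 cut set(s).
Actuation path inoperative [OR]: union of children's cut sets → 3 cut set(s).
Autonomous vehicle fails to stop [OR]: union of children's cut sets → 5 cut set(s).
Minimal cut sets: {#2 front camera is out, Backup radar faulted, C perception node faulted, CAN bus is out}; {C perception node faulted, CAN bus is out, Main planner stuck}; {Lower wheel-speed sensor offline, North brake controller fails}; {North brake controller fails, South fallback module is down}; {Upper lidar faulted}.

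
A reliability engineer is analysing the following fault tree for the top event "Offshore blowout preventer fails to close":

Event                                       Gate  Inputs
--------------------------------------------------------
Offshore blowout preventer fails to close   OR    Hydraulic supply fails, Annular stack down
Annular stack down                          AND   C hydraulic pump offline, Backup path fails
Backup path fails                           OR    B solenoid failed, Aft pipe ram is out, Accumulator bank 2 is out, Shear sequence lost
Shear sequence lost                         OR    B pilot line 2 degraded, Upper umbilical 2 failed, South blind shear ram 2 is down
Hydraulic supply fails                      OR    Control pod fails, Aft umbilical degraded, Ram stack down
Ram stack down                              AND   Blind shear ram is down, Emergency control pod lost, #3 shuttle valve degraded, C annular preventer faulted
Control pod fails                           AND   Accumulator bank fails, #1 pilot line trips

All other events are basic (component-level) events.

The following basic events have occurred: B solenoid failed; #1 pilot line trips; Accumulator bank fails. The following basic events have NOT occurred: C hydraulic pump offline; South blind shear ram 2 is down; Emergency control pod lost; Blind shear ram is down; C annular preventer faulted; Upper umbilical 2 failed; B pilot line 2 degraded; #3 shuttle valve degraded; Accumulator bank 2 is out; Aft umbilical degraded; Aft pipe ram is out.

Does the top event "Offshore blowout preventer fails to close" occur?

Yes

Control pod fails [AND]: Accumulator bank fails=occurs, #1 pilot line trips=occurs → all inputs occur → occurs.
Ram stack down [AND]: Blind shear ram is down=not, Emergency control pod lost=not, #3 shuttle valve degraded=not, C annular preventer faulted=not → not all inputs occur → does not occur.
Hydraulic supply fails [OR]: Control pod fails=occurs, Aft umbilical degraded=not, Ram stack down=not → at least one input occurs → occurs.
Shear sequence lost [OR]: B pilot line 2 degraded=not, Upper umbilical 2 failed=not, South blind shear ram 2 is down=not → no input occurs → does not occur.
Backup path fails [OR]: B solenoid failed=occurs, Aft pipe ram is out=not, Accumulator bank 2 is out=not, Shear sequence lost=not → at least one input occurs → occurs.
Annular stack down [AND]: C hydraulic pump offline=not, Backup path fails=occurs → not all inputs occur → does not occur.
Offshore blowout preventer fails to close [OR]: Hydraulic supply fails=occurs, Annular stack down=not → at least one input occurs → occurs.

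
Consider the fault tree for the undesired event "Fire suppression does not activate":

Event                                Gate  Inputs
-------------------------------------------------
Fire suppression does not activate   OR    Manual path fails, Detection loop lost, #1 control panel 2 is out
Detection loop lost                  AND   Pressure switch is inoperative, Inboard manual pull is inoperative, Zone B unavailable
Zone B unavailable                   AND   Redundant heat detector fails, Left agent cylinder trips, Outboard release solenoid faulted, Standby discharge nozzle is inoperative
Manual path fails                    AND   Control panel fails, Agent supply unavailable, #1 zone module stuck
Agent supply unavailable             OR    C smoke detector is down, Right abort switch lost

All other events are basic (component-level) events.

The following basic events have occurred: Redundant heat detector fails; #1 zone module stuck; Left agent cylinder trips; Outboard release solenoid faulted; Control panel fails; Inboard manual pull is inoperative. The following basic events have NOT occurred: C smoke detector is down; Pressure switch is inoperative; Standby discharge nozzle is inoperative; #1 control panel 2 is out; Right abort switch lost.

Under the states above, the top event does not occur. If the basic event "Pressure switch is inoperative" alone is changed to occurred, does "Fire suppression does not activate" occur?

No

Counterfactual: set "Pressure switch is inoperative" to occurred.
Agent supply unavailable [OR]: C smoke detector is down=not, Right abort switch lost=not → no input occurs → does not occur.
Manual path fails [AND]: Control panel fails=occurs, Agent supply unavailable=not, #1 zone module stuck=occurs → not all inputs occur → does not occur.
Zone B unavailable [AND]: Redundant heat detector fails=occurs, Left agent cylinder trips=occurs, Outboard release solenoid faulted=occurs, Standby discharge nozzle is inoperative=not → not all inputs occur → does not occur.
Detection loop lost [AND]: Pressure switch is inoperative=occurs, Inboard manual pull is inoperative=occurs, Zone B unavailable=not → not all inputs occur → does not occur.
Fire suppression does not activate [OR]: Manual path fails=not, Detection loop lost=not, #1 control panel 2 is out=not → no input occurs → does not occur.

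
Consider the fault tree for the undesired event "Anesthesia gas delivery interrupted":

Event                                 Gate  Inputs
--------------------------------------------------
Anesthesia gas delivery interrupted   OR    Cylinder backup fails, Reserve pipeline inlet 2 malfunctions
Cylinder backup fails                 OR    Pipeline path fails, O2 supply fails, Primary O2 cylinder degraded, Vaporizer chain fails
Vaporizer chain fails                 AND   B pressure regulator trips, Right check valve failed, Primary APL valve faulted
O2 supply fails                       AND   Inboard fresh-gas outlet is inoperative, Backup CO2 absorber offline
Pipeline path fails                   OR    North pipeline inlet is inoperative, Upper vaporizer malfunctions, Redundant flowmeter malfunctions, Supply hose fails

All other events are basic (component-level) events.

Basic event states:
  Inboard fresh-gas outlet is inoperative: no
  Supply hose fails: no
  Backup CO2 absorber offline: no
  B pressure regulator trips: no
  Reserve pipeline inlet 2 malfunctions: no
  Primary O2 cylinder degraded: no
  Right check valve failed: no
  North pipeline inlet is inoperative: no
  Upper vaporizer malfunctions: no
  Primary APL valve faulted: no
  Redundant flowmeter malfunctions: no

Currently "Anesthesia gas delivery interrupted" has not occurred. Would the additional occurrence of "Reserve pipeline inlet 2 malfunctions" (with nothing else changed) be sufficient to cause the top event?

Counterfactual: set "Reserve pipeline inlet 2 malfunctions" to occurred.
Pipeline path fails [OR]: North pipeline inlet is inoperative=not, Upper vaporizer malfunctions=not, Redundant flowmeter malfunctions=not, Supply hose fails=not → no input occurs → does not occur.
O2 supply fails [AND]: Inboard fresh-gas outlet is inoperative=not, Backup CO2 absorber offline=not → not all inputs occur → does not occur.
Vaporizer chain fails [AND]: B pressure regulator trips=not, Right check valve failed=not, Primary APL valve faulted=not → not all inputs occur → does not occur.
Cylinder backup fails [OR]: Pipeline path fails=not, O2 supply fails=not, Primary O2 cylinder degraded=not, Vaporizer chain fails=not → no input occurs → does not occur.
Anesthesia gas delivery interrupted [OR]: Cylinder backup fails=not, Reserve pipeline inlet 2 malfunctions=occurs → at least one input occurs → occurs.

Yes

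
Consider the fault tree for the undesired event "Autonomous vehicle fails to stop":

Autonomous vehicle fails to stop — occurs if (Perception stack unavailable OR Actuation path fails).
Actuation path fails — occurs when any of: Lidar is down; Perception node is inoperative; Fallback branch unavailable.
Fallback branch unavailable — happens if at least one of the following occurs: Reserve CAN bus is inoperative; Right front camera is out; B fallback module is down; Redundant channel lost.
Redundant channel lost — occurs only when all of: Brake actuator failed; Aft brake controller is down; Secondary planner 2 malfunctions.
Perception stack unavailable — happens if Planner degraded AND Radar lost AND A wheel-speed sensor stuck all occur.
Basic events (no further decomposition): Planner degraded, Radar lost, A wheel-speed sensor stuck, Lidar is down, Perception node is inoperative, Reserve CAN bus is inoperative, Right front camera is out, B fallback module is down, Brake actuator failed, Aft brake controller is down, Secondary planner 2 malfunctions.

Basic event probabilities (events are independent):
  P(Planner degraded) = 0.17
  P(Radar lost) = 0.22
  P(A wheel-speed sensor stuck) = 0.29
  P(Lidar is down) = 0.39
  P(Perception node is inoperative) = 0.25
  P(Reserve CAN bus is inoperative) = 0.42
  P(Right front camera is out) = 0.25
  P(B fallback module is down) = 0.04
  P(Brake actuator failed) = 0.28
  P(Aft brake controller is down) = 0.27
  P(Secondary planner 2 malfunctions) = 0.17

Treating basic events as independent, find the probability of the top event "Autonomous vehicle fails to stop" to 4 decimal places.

0.8134

P(Perception stack unavailable) [AND] = 0.17 × 0.22 × 0.29 = 0.010846
P(Redundant channel lost) [AND] = 0.28 × 0.27 × 0.17 = 0.012852
P(Fallback branch unavailable) [OR] = 1 − (1−0.42) × (1−0.25) × (1−0.04) × (1−0.012852) = 0.587767
P(Actuation path fails) [OR] = 1 − (1−0.39) × (1−0.25) × (1−0.587767) = 0.811403
P(Autonomous vehicle fails to stop) [OR] = 1 − (1−0.010846) × (1−0.811403) = 0.813449
Rounded to 4 decimal places: P(Autonomous vehicle fails to stop) ≈ 0.8134.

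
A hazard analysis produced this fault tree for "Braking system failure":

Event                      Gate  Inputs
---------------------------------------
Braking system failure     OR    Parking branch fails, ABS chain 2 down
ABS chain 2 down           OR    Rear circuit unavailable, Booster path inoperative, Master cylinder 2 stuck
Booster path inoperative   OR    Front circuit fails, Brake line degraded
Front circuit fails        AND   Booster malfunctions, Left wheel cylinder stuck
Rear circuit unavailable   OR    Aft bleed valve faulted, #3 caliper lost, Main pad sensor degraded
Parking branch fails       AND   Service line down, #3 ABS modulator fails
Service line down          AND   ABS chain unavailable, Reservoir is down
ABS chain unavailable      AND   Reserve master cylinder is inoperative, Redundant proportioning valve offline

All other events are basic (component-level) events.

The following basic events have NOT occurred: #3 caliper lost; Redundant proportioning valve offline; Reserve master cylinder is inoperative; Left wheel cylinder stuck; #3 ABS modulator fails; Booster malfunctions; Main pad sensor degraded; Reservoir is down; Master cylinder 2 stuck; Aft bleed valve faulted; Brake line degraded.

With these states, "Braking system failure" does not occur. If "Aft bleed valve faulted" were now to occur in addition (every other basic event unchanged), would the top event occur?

Yes

Counterfactual: set "Aft bleed valve faulted" to occurred.
ABS chain unavailable [AND]: Reserve master cylinder is inoperative=not, Redundant proportioning valve offline=not → not all inputs occur → does not occur.
Service line down [AND]: ABS chain unavailable=not, Reservoir is down=not → not all inputs occur → does not occur.
Parking branch fails [AND]: Service line down=not, #3 ABS modulator fails=not → not all inputs occur → does not occur.
Rear circuit unavailable [OR]: Aft bleed valve faulted=occurs, #3 caliper lost=not, Main pad sensor degraded=not → at least one input occurs → occurs.
Front circuit fails [AND]: Booster malfunctions=not, Left wheel cylinder stuck=not → not all inputs occur → does not occur.
Booster path inoperative [OR]: Front circuit fails=not, Brake line degraded=not → no input occurs → does not occur.
ABS chain 2 down [OR]: Rear circuit unavailable=occurs, Booster path inoperative=not, Master cylinder 2 stuck=not → at least one input occurs → occurs.
Braking system failure [OR]: Parking branch fails=not, ABS chain 2 down=occurs → at least one input occurs → occurs.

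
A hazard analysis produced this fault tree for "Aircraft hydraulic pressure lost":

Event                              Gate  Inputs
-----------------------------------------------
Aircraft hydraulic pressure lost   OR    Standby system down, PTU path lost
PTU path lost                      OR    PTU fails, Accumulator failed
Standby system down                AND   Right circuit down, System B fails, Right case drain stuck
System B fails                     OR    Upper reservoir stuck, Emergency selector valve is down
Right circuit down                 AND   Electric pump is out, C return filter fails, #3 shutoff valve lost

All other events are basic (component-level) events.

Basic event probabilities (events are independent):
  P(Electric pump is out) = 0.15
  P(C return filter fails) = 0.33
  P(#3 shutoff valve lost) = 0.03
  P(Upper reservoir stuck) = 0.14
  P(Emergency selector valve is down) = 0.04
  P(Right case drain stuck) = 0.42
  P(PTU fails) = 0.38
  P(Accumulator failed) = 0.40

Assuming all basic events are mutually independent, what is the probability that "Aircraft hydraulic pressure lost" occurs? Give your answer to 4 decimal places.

0.6280

P(Right circuit down) [AND] = 0.15 × 0.33 × 0.03 = 0.001485
P(System B fails) [OR] = 1 − (1−0.14) × (1−0.04) = 0.174400
P(Standby system down) [AND] = 0.001485 × 0.174400 × 0.42 = 0.000109
P(PTU path lost) [OR] = 1 − (1−0.38) × (1−0.40) = 0.628000
P(Aircraft hydraulic pressure lost) [OR] = 1 − (1−0.000109) × (1−0.628000) = 0.628041
Rounded to 4 decimal places: P(Aircraft hydraulic pressure lost) ≈ 0.6280.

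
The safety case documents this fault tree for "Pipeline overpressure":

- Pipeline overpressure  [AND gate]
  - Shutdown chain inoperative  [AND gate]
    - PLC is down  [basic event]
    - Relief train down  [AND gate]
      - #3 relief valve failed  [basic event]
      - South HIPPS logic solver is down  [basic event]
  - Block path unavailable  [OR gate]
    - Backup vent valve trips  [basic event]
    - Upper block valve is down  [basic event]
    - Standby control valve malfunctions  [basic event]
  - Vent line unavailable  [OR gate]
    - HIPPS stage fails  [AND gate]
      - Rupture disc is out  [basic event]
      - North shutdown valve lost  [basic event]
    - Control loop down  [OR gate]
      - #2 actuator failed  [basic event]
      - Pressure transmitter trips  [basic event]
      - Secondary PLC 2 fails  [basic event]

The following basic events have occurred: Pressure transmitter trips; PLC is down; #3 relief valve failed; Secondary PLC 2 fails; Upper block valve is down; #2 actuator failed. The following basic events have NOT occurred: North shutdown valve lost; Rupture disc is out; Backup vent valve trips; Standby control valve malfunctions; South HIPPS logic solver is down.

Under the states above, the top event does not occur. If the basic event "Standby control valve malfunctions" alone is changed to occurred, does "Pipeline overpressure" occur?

No

Counterfactual: set "Standby control valve malfunctions" to occurred.
Relief train down [AND]: #3 relief valve failed=occurs, South HIPPS logic solver is down=not → not all inputs occur → does not occur.
Shutdown chain inoperative [AND]: PLC is down=occurs, Relief train down=not → not all inputs occur → does not occur.
Block path unavailable [OR]: Backup vent valve trips=not, Upper block valve is down=occurs, Standby control valve malfunctions=occurs → at least one input occurs → occurs.
HIPPS stage fails [AND]: Rupture disc is out=not, North shutdown valve lost=not → not all inputs occur → does not occur.
Control loop down [OR]: #2 actuator failed=occurs, Pressure transmitter trips=occurs, Secondary PLC 2 fails=occurs → at least one input occurs → occurs.
Vent line unavailable [OR]: HIPPS stage fails=not, Control loop down=occurs → at least one input occurs → occurs.
Pipeline overpressure [AND]: Shutdown chain inoperative=not, Block path unavailable=occurs, Vent line unavailable=occurs → not all inputs occur → does not occur.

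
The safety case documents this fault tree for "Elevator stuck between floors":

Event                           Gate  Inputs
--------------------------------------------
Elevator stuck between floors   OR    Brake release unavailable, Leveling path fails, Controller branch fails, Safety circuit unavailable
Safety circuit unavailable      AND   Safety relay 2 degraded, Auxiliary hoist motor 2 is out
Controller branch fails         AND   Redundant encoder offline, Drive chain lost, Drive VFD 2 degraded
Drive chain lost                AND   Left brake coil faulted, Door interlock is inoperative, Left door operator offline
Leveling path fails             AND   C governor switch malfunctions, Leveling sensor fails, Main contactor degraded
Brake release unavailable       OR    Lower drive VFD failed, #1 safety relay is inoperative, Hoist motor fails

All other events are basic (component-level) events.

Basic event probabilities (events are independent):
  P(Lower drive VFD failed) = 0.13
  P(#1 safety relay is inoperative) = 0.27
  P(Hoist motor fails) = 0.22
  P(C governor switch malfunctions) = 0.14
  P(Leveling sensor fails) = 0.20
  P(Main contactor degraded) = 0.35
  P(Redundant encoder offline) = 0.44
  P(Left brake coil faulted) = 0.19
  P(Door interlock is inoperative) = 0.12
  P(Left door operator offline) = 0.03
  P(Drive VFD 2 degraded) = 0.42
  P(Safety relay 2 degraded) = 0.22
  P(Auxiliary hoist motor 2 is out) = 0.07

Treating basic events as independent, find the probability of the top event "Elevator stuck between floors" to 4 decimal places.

P(Brake release unavailable) [OR] = 1 − (1−0.13) × (1−0.27) × (1−0.22) = 0.504622
P(Leveling path fails) [AND] = 0.14 × 0.20 × 0.35 = 0.009800
P(Drive chain lost) [AND] = 0.19 × 0.12 × 0.03 = 0.000684
P(Controller branch fails) [AND] = 0.44 × 0.000684 × 0.42 = 0.000126
P(Safety circuit unavailable) [AND] = 0.22 × 0.07 = 0.015400
P(Elevator stuck between floors) [OR] = 1 − (1−0.504622) × (1−0.009800) × (1−0.000126) × (1−0.015400) = 0.517092
Rounded to 4 decimal places: P(Elevator stuck between floors) ≈ 0.5171.

0.5171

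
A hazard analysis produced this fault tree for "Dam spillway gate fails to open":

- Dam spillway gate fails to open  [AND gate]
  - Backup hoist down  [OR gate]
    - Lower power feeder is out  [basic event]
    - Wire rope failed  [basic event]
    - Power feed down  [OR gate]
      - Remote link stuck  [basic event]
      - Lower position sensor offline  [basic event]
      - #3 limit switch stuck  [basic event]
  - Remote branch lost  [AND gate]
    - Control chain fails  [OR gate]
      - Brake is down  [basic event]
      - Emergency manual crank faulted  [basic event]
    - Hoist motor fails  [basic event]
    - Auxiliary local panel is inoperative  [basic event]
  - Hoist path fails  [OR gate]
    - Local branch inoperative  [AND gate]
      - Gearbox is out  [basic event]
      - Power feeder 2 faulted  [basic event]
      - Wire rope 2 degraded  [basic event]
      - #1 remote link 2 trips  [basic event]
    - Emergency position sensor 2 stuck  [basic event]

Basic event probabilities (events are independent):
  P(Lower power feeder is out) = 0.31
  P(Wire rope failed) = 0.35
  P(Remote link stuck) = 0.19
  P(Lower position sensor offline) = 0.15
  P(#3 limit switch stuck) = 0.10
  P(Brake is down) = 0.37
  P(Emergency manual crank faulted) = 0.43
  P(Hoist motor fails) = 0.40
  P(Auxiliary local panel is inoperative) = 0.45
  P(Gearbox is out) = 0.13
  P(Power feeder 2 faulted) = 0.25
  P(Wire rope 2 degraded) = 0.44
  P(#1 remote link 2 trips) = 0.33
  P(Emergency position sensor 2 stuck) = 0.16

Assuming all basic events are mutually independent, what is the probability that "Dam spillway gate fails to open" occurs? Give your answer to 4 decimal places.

P(Power feed down) [OR] = 1 − (1−0.19) × (1−0.15) × (1−0.10) = 0.380350
P(Backup hoist down) [OR] = 1 − (1−0.31) × (1−0.35) × (1−0.380350) = 0.722087
P(Control chain fails) [OR] = 1 − (1−0.37) × (1−0.43) = 0.640900
P(Remote branch lost) [AND] = 0.640900 × 0.40 × 0.45 = 0.115362
P(Local branch inoperative) [AND] = 0.13 × 0.25 × 0.44 × 0.33 = 0.004719
P(Hoist path fails) [OR] = 1 − (1−0.004719) × (1−0.16) = 0.163964
P(Dam spillway gate fails to open) [AND] = 0.722087 × 0.115362 × 0.163964 = 0.013658
Rounded to 4 decimal places: P(Dam spillway gate fails to open) ≈ 0.0137.

0.0137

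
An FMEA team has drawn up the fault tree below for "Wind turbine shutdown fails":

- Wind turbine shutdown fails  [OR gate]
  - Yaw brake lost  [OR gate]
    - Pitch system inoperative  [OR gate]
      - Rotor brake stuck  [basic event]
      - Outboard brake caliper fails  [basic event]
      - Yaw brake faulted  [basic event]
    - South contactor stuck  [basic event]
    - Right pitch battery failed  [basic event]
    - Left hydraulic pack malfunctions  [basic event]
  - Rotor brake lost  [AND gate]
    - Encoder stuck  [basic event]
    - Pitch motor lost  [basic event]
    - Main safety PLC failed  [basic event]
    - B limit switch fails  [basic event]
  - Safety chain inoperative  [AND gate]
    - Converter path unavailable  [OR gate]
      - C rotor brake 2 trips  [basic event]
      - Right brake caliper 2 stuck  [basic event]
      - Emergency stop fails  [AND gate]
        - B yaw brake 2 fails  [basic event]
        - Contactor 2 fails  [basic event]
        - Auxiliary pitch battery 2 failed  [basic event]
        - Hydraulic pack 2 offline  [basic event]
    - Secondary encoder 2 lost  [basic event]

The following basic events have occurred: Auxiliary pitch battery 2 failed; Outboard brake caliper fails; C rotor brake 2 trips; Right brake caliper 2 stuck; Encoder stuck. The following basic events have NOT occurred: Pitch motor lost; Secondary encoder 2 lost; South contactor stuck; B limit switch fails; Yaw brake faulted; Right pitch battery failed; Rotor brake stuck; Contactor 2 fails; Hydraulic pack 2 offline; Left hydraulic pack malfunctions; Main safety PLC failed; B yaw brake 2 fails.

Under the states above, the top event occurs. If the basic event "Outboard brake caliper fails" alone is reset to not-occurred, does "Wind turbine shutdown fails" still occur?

No

Counterfactual: set "Outboard brake caliper fails" to not occurred.
Pitch system inoperative [OR]: Rotor brake stuck=not, Outboard brake caliper fails=not, Yaw brake faulted=not → no input occurs → does not occur.
Yaw brake lost [OR]: Pitch system inoperative=not, South contactor stuck=not, Right pitch battery failed=not, Left hydraulic pack malfunctions=not → no input occurs → does not occur.
Rotor brake lost [AND]: Encoder stuck=occurs, Pitch motor lost=not, Main safety PLC failed=not, B limit switch fails=not → not all inputs occur → does not occur.
Emergency stop fails [AND]: B yaw brake 2 fails=not, Contactor 2 fails=not, Auxiliary pitch battery 2 failed=occurs, Hydraulic pack 2 offline=not → not all inputs occur → does not occur.
Converter path unavailable [OR]: C rotor brake 2 trips=occurs, Right brake caliper 2 stuck=occurs, Emergency stop fails=not → at least one input occurs → occurs.
Safety chain inoperative [AND]: Converter path unavailable=occurs, Secondary encoder 2 lost=not → not all inputs occur → does not occur.
Wind turbine shutdown fails [OR]: Yaw brake lost=not, Rotor brake lost=not, Safety chain inoperative=not → no input occurs → does not occur.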